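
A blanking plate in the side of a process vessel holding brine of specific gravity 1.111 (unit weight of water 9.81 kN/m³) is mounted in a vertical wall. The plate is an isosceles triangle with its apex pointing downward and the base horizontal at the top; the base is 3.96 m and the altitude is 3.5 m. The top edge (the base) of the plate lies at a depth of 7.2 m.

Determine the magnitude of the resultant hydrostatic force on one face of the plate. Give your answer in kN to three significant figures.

F ≈ 632 kN

γ = 1.111 × 9.81 = 10.89891 kN/m³.
With the apex down, the centroid sits h/3 = 3.5/3 = 1.16667 m below the base (the top edge), so the centroid depth is h_c = 7.2 + 1.16667 = 8.36667 m.
A = ½ × 3.96 × 3.5 = 6.93 m².
Resultant F = γ·h_c·A = 10.89891 × 8.36667 × 6.93 = 631.93 kN.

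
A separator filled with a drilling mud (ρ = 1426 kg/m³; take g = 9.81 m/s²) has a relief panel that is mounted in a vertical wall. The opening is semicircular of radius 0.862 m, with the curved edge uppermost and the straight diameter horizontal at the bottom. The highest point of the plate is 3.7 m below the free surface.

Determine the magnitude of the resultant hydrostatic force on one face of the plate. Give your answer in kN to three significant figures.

F ≈ 68.5 kN

γ = ρg = 1426 × 9.81 / 1000 = 13.98906 kN/m³.
The centroid lies 4r/(3π) = 0.365844 m above the diameter, so r − 4r/(3π) = 0.862 − 0.365844 = 0.496156 m below the topmost point, so the centroid depth is h_c = 3.7 + 0.496156 = 4.19616 m.
A = πr²/2 = π × 0.862²/2 = 1.16717 m².
Resultant F = γ·h_c·A = 13.98906 × 4.19616 × 1.16717 = 68.5133 kN.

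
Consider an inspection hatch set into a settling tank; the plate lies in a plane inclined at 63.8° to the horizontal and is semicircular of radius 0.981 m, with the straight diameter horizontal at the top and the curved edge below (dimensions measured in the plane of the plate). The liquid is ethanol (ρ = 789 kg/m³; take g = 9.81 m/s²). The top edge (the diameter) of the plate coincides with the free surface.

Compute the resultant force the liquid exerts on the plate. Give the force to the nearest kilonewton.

γ = ρg = 789 × 9.81 / 1000 = 7.74009 kN/m³.
Let θ = 63.8° be the plate's angle to the horizontal; measure y along the incline from where the plane meets the free surface. Vertical depth h = y·sinθ with sinθ = 0.897258.
The centroid of a semicircle lies 4r/(3π) = 0.416349 m from the diameter, here below the top edge, so y_c = 0.416349 m and h_c = 0.416349 × 0.897258 = 0.373572 m.
A = πr²/2 = π × 0.981²/2 = 1.51167 m².
Resultant F = γ·h_c·A = 7.74009 × 0.373572 × 1.51167 = 4.37096 kN.

F ≈ 4 kN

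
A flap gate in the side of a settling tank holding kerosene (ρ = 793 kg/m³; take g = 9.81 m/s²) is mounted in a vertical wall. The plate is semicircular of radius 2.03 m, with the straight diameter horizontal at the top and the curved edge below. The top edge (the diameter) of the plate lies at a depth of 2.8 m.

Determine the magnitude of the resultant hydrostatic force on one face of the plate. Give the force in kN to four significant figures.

F ≈ 184.4 kN

γ = ρg = 793 × 9.81 / 1000 = 7.77933 kN/m³.
The centroid of a semicircle lies 4r/(3π) = 0.861559 m from the diameter, here below the top edge, so the centroid depth is h_c = 2.8 + 0.861559 = 3.66156 m.
A = πr²/2 = π × 2.03²/2 = 6.47309 m².
Resultant F = γ·h_c·A = 7.77933 × 3.66156 × 6.47309 = 184.383 kN.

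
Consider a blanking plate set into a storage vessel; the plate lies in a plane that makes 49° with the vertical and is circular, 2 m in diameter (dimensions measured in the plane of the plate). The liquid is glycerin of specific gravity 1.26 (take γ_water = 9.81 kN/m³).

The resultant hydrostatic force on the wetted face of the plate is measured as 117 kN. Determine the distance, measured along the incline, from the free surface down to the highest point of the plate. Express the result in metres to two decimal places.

γ = 1.26 × 9.81 = 12.3606 kN/m³.
A = π(1)² = 3.14159 m².
From F = γ·h_c·A, the centroid depth is h_c = 117/(12.3606 × 3.14159) = 3.01298 m.
The plate makes 49° with the vertical, i.e. θ = 90° − 49° = 41° to the horizontal. Measuring y along the incline from the free-surface line, vertical depth h = y·sinθ with sinθ = 0.656059.
Along the incline, y_c = h_c/sinθ = 3.01298/0.656059 = 4.59254 m.
The centroid is at the centre, 1 m below the top of the plate, so the highest point sits at y_top = 4.59254 − 1 = 3.59254 m along the incline.

y_top ≈ 3.59 m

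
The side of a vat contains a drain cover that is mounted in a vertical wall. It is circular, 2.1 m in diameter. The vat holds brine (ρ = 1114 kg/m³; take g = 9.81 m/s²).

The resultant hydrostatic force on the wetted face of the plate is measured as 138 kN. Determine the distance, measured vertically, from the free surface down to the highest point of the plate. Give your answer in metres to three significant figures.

γ = ρg = 1114 × 9.81 / 1000 = 10.92834 kN/m³.
A = π(1.05)² = 3.46361 m².
From F = γ·h_c·A, the centroid depth is h_c = 138/(10.92834 × 3.46361) = 3.64583 m.
The centroid is at the centre, 1.05 m below the top of the plate, so the highest point sits at h_top = 3.64583 − 1.05 = 2.59583 m below the surface.

d_top ≈ 2.60 m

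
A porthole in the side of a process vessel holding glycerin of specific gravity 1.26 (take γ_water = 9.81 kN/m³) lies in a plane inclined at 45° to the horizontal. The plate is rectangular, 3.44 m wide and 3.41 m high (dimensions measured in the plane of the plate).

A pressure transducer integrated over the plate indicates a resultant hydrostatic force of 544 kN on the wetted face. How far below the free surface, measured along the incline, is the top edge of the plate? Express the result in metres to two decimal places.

y_top ≈ 3.60 m

γ = 1.26 × 9.81 = 12.3606 kN/m³.
A = 3.44 × 3.41 = 11.7304 m².
From F = γ·h_c·A, the centroid depth is h_c = 544/(12.3606 × 11.7304) = 3.75186 m.
Let θ = 45° be the plate's angle to the horizontal; measure y along the incline from where the plane meets the free surface. Vertical depth h = y·sinθ with sinθ = 0.707107.
Along the incline, y_c = h_c/sinθ = 3.75186/0.707107 = 5.30593 m.
The centroid lies 3.41/2 = 1.705 m below the top edge, so the top edge sits at y_top = 5.30593 − 1.705 = 3.60093 m along the incline.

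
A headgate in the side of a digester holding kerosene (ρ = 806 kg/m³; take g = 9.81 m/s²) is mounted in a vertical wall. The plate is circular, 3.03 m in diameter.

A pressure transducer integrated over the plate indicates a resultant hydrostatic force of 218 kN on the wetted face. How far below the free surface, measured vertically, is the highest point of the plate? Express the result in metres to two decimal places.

γ = ρg = 806 × 9.81 / 1000 = 7.90686 kN/m³.
A = π(1.515)² = 7.21066 m².
From F = γ·h_c·A, the centroid depth is h_c = 218/(7.90686 × 7.21066) = 3.82364 m.
The centroid is at the centre, 1.515 m below the top of the plate, so the highest point sits at h_top = 3.82364 − 1.515 = 2.30864 m below the surface.

d_top ≈ 2.31 m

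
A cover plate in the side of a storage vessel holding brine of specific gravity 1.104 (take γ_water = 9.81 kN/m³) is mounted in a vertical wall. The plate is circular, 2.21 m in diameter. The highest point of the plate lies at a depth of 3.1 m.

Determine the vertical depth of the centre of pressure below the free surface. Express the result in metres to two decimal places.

h_p = 4.28 m

γ = 1.104 × 9.81 = 10.83024 kN/m³.
The centroid is at the centre, 1.105 m below the top of the plate, so the centroid depth is h_c = 3.1 + 1.105 = 4.205 m.
A = π(1.105)² = 3.83596 m².
Resultant F = γ·h_c·A = 10.83024 × 4.205 × 3.83596 = 174.694 kN.
I_c = πr⁴/4 = π × 1.105⁴/4 = 1.17095 m⁴.
Centre of pressure: y_p = y_c + I_c/(y_c·A) = 4.205 + 1.17095/(4.205 × 3.83596) = 4.205 + 0.0725936 = 4.27759 m along the plane.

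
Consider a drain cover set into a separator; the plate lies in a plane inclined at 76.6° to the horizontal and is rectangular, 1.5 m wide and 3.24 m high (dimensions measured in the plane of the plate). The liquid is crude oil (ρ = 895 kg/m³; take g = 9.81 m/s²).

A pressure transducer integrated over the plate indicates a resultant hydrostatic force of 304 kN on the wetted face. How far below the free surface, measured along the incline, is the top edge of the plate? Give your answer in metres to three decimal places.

γ = ρg = 895 × 9.81 / 1000 = 8.77995 kN/m³.
A = 1.5 × 3.24 = 4.86 m².
From F = γ·h_c·A, the centroid depth is h_c = 304/(8.77995 × 4.86) = 7.12435 m.
Let θ = 76.6° be the plate's angle to the horizontal; measure y along the incline from where the plane meets the free surface. Vertical depth h = y·sinθ with sinθ = 0.972776.
Along the incline, y_c = h_c/sinθ = 7.12435/0.972776 = 7.32373 m.
The centroid lies 3.24/2 = 1.62 m below the top edge, so the top edge sits at y_top = 7.32373 − 1.62 = 5.70373 m along the incline.

y_top ≈ 5.704 m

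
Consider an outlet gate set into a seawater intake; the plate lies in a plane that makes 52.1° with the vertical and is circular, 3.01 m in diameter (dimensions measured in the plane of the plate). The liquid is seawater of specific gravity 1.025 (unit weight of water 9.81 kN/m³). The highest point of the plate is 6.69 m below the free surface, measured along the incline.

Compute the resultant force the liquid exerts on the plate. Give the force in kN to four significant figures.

F ≈ 360.2 kN

γ = 1.025 × 9.81 = 10.05525 kN/m³.
The plate makes 52.1° with the vertical, i.e. θ = 90° − 52.1° = 37.9° to the horizontal. Measuring y along the incline from the free-surface line, vertical depth h = y·sinθ with sinθ = 0.614285.
The centroid is at the centre, 1.505 m below the top of the plate, so y_c = 6.69 + 1.505 = 8.195 m and h_c = 8.195 × 0.614285 = 5.03407 m.
A = π(1.505)² = 7.11579 m².
Resultant F = γ·h_c·A = 10.05525 × 5.03407 × 7.11579 = 360.193 kN.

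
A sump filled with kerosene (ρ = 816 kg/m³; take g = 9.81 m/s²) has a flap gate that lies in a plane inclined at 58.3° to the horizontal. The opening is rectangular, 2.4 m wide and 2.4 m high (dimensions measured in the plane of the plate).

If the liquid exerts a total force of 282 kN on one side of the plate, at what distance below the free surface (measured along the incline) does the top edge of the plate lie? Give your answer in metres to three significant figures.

y_top ≈ 5.99 m

γ = ρg = 816 × 9.81 / 1000 = 8.00496 kN/m³.
A = 2.4 × 2.4 = 5.76 m².
From F = γ·h_c·A, the centroid depth is h_c = 282/(8.00496 × 5.76) = 6.116 m.
Let θ = 58.3° be the plate's angle to the horizontal; measure y along the incline from where the plane meets the free surface. Vertical depth h = y·sinθ with sinθ = 0.850811.
Along the incline, y_c = h_c/sinθ = 6.116/0.850811 = 7.18844 m.
The centroid lies 2.4/2 = 1.2 m below the top edge, so the top edge sits at y_top = 7.18844 − 1.2 = 5.98844 m along the incline.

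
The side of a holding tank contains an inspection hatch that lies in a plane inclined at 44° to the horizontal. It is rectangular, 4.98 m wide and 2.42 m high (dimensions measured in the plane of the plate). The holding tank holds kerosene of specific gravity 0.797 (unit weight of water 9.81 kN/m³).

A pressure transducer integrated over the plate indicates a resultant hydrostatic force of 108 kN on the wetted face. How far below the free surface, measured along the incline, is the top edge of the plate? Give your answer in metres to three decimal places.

y_top ≈ 0.440 m

γ = 0.797 × 9.81 = 7.81857 kN/m³.
A = 4.98 × 2.42 = 12.0516 m².
From F = γ·h_c·A, the centroid depth is h_c = 108/(7.81857 × 12.0516) = 1.14618 m.
Let θ = 44° be the plate's angle to the horizontal; measure y along the incline from where the plane meets the free surface. Vertical depth h = y·sinθ with sinθ = 0.694658.
Along the incline, y_c = h_c/sinθ = 1.14618/0.694658 = 1.64999 m.
The centroid lies 2.42/2 = 1.21 m below the top edge, so the top edge sits at y_top = 1.64999 − 1.21 = 0.43999 m along the incline.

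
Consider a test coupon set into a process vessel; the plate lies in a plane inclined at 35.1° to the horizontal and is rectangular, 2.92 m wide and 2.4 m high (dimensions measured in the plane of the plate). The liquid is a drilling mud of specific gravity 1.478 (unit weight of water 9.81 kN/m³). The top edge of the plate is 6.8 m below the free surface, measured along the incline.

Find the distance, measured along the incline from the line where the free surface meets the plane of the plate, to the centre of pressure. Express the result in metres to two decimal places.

y_p = 8.06 m

γ = 1.478 × 9.81 = 14.49918 kN/m³.
Let θ = 35.1° be the plate's angle to the horizontal; measure y along the incline from where the plane meets the free surface. Vertical depth h = y·sinθ with sinθ = 0.575005.
The centroid lies 2.4/2 = 1.2 m below the top edge, so y_c = 6.8 + 1.2 = 8 m and h_c = 8 × 0.575005 = 4.60004 m.
A = 2.92 × 2.4 = 7.008 m².
Resultant F = γ·h_c·A = 14.49918 × 4.60004 × 7.008 = 467.411 kN.
I_c = b·h³/12 = 2.92 × 2.4³/12 = 3.36384 m⁴.
Centre of pressure: y_p = y_c + I_c/(y_c·A) = 8 + 3.36384/(8 × 7.008) = 8 + 0.06 = 8.06 m along the plane.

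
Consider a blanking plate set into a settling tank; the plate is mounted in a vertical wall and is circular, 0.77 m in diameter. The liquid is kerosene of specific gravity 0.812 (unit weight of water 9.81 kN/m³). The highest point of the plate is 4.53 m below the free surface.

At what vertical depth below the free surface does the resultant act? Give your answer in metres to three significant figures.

γ = 0.812 × 9.81 = 7.96572 kN/m³.
The centroid is at the centre, 0.385 m below the top of the plate, so the centroid depth is h_c = 4.53 + 0.385 = 4.915 m.
A = π(0.385)² = 0.465663 m².
Resultant F = γ·h_c·A = 7.96572 × 4.915 × 0.465663 = 18.2314 kN.
I_c = πr⁴/4 = π × 0.385⁴/4 = 0.0172557 m⁴.
Centre of pressure: y_p = y_c + I_c/(y_c·A) = 4.915 + 0.0172557/(4.915 × 0.465663) = 4.915 + 0.00753941 = 4.92254 m along the plane.

h_p = 4.92 m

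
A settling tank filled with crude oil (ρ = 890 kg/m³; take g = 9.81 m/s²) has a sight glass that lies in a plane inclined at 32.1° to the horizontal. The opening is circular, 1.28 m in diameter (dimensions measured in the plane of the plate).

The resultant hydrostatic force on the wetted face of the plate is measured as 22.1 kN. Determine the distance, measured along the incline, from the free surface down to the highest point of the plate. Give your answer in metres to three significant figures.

γ = ρg = 890 × 9.81 / 1000 = 8.7309 kN/m³.
A = π(0.64)² = 1.2868 m².
From F = γ·h_c·A, the centroid depth is h_c = 22.1/(8.7309 × 1.2868) = 1.96708 m.
Let θ = 32.1° be the plate's angle to the horizontal; measure y along the incline from where the plane meets the free surface. Vertical depth h = y·sinθ with sinθ = 0.531399.
Along the incline, y_c = h_c/sinθ = 1.96708/0.531399 = 3.7017 m.
The centroid is at the centre, 0.64 m below the top of the plate, so the highest point sits at y_top = 3.7017 − 0.64 = 3.0617 m along the incline.

y_top ≈ 3.06 m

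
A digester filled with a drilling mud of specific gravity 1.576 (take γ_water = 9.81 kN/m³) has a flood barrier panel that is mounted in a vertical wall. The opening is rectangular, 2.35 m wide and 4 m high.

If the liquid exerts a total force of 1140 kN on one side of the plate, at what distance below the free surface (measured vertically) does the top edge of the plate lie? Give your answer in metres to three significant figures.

d_top ≈ 5.84 m

γ = 1.576 × 9.81 = 15.46056 kN/m³.
A = 2.35 × 4 = 9.4 m².
From F = γ·h_c·A, the centroid depth is h_c = 1140/(15.46056 × 9.4) = 7.84426 m.
The centroid lies 4/2 = 2 m below the top edge, so the top edge sits at h_top = 7.84426 − 2 = 5.84426 m below the surface.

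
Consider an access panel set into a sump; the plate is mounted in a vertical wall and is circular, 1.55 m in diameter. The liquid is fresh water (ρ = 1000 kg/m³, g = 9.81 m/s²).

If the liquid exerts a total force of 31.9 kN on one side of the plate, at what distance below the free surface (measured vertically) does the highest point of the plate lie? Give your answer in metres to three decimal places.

γ = ρg = 1000 × 9.81 = 9810 N/m³ = 9.81 kN/m³.
A = π(0.775)² = 1.88692 m².
From F = γ·h_c·A, the centroid depth is h_c = 31.9/(9.81 × 1.88692) = 1.72333 m.
The centroid is at the centre, 0.775 m below the top of the plate, so the highest point sits at h_top = 1.72333 − 0.775 = 0.94833 m below the surface.

d_top ≈ 0.948 m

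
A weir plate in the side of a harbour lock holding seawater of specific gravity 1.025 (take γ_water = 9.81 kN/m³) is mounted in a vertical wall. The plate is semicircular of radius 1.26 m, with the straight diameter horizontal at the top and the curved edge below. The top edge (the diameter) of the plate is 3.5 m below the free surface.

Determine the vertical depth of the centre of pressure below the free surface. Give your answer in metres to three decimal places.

γ = 1.025 × 9.81 = 10.05525 kN/m³.
The centroid of a semicircle lies 4r/(3π) = 0.534761 m from the diameter, here below the top edge, so the centroid depth is h_c = 3.5 + 0.534761 = 4.03476 m.
A = πr²/2 = π × 1.26²/2 = 2.4938 m².
Resultant F = γ·h_c·A = 10.05525 × 4.03476 × 2.4938 = 101.175 kN.
I_c = (π/8 − 8/(9π))·r⁴ = 0.109757 × 1.26⁴ = 0.27664 m⁴.
Centre of pressure: y_p = y_c + I_c/(y_c·A) = 4.03476 + 0.27664/(4.03476 × 2.4938) = 4.03476 + 0.0274939 = 4.06225 m along the plane.

h_p = 4.062 m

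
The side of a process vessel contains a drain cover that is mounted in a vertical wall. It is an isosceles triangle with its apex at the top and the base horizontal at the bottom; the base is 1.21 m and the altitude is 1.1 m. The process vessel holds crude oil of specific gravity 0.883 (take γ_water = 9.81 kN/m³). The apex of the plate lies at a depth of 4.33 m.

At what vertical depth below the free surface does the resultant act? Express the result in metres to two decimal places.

γ = 0.883 × 9.81 = 8.66223 kN/m³.
With the apex up, the centroid sits 2h/3 = 2 × 1.1/3 = 0.733333 m below the apex, so the centroid depth is h_c = 4.33 + 0.733333 = 5.06333 m.
A = ½ × 1.21 × 1.1 = 0.6655 m².
Resultant F = γ·h_c·A = 8.66223 × 5.06333 × 0.6655 = 29.1886 kN.
I_c = b·h³/36 = 1.21 × 1.1³/36 = 0.0447364 m⁴.
Centre of pressure: y_p = y_c + I_c/(y_c·A) = 5.06333 + 0.0447364/(5.06333 × 0.6655) = 5.06333 + 0.0132763 = 5.07661 m along the plane.

h_p = 5.08 m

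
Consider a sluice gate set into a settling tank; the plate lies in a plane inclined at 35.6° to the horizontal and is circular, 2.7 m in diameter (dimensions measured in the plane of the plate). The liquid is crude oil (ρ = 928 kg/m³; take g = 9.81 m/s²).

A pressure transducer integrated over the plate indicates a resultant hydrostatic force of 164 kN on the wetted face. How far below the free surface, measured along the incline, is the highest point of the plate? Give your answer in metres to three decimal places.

y_top ≈ 4.055 m

γ = ρg = 928 × 9.81 / 1000 = 9.10368 kN/m³.
A = π(1.35)² = 5.72555 m².
From F = γ·h_c·A, the centroid depth is h_c = 164/(9.10368 × 5.72555) = 3.14637 m.
Let θ = 35.6° be the plate's angle to the horizontal; measure y along the incline from where the plane meets the free surface. Vertical depth h = y·sinθ with sinθ = 0.582123.
Along the incline, y_c = h_c/sinθ = 3.14637/0.582123 = 5.40499 m.
The centroid is at the centre, 1.35 m below the top of the plate, so the highest point sits at y_top = 5.40499 − 1.35 = 4.05499 m along the incline.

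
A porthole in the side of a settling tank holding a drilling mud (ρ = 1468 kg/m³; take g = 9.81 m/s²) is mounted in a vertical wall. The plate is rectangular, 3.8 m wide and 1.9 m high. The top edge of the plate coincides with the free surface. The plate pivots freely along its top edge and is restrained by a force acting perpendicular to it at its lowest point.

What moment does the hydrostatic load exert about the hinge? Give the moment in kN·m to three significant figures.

M ≈ 125 kN·m

γ = ρg = 1468 × 9.81 / 1000 = 14.40108 kN/m³.
The centroid lies 1.9/2 = 0.95 m below the top edge, so the centroid depth is h_c = 0.95 m.
A = 3.8 × 1.9 = 7.22 m².
Resultant F = γ·h_c·A = 14.40108 × 0.95 × 7.22 = 98.777 kN.
I_c = b·h³/12 = 3.8 × 1.9³/12 = 2.17202 m⁴.
Centre of pressure: y_p = y_c + I_c/(y_c·A) = 0.95 + 2.17202/(0.95 × 7.22) = 0.95 + 0.316667 = 1.26667 m along the plane.
The resultant acts 0.95 + 0.316667 = 1.26667 m (along the plate) below the hinge at the top edge, so the moment about the hinge is M = F × 1.26667 = 98.777 × 1.26667 = 125.118 kN·m.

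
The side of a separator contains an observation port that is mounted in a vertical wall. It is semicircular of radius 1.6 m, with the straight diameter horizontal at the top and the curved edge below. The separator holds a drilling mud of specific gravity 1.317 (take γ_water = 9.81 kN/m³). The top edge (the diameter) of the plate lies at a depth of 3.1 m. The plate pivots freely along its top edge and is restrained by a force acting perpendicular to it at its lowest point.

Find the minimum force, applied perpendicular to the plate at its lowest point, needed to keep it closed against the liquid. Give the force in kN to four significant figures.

P ≈ 89.14 kN

γ = 1.317 × 9.81 = 12.91977 kN/m³.
The centroid of a semicircle lies 4r/(3π) = 0.679061 m from the diameter, here below the top edge, so the centroid depth is h_c = 3.1 + 0.679061 = 3.77906 m.
A = πr²/2 = π × 1.6²/2 = 4.02124 m².
Resultant F = γ·h_c·A = 12.91977 × 3.77906 × 4.02124 = 196.335 kN.
I_c = (π/8 − 8/(9π))·r⁴ = 0.109757 × 1.6⁴ = 0.719303 m⁴.
Centre of pressure: y_p = y_c + I_c/(y_c·A) = 3.77906 + 0.719303/(3.77906 × 4.02124) = 3.77906 + 0.0473334 = 3.82639 m along the plane.
The resultant acts 0.679061 + 0.0473334 = 0.726394 m (along the plate) below the hinge at the top edge, so the moment about the hinge is M = F × 0.726394 = 196.335 × 0.726394 = 142.617 kN·m.
A normal force at the bottom, 1.6 m from the hinge, must supply this moment: P = 142.617/1.6 = 89.1356 kN.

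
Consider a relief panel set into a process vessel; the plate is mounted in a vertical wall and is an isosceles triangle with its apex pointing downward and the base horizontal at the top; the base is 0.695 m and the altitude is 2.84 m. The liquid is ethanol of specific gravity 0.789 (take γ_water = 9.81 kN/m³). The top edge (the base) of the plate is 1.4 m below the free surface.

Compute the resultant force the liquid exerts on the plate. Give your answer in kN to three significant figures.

F ≈ 17.9 kN

γ = 0.789 × 9.81 = 7.74009 kN/m³.
With the apex down, the centroid sits h/3 = 2.84/3 = 0.946667 m below the base (the top edge), so the centroid depth is h_c = 1.4 + 0.946667 = 2.34667 m.
A = ½ × 0.695 × 2.84 = 0.9869 m².
Resultant F = γ·h_c·A = 7.74009 × 2.34667 × 0.9869 = 17.9255 kN.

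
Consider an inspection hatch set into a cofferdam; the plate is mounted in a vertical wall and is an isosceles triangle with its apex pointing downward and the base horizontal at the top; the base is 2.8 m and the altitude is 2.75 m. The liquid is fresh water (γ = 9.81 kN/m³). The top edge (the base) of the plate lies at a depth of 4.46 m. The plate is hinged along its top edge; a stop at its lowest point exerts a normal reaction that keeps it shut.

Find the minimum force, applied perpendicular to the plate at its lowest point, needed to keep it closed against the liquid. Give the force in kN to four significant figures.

P ≈ 73.46 kN

γ = 9.81 kN/m³.
With the apex down, the centroid sits h/3 = 2.75/3 = 0.916667 m below the base (the top edge), so the centroid depth is h_c = 4.46 + 0.916667 = 5.37667 m.
A = ½ × 2.8 × 2.75 = 3.85 m².
Resultant F = γ·h_c·A = 9.81 × 5.37667 × 3.85 = 203.069 kN.
I_c = b·h³/36 = 2.8 × 2.75³/36 = 1.61753 m⁴.
Centre of pressure: y_p = y_c + I_c/(y_c·A) = 5.37667 + 1.61753/(5.37667 × 3.85) = 5.37667 + 0.0781409 = 5.45481 m along the plane.
The resultant acts 0.916667 + 0.0781409 = 0.994808 m (along the plate) below the hinge at the top edge, so the moment about the hinge is M = F × 0.994808 = 203.069 × 0.994808 = 202.015 kN·m.
A normal force at the bottom, 2.75 m from the hinge, must supply this moment: P = 202.015/2.75 = 73.46 kN.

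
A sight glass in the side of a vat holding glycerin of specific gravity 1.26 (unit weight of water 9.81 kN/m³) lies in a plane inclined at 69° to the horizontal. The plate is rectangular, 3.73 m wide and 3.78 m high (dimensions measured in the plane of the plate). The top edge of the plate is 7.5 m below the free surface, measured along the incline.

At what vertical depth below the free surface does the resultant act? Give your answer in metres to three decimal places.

h_p = 8.885 m

γ = 1.26 × 9.81 = 12.3606 kN/m³.
Let θ = 69° be the plate's angle to the horizontal; measure y along the incline from where the plane meets the free surface. Vertical depth h = y·sinθ with sinθ = 0.933580.
The centroid lies 3.78/2 = 1.89 m below the top edge, so y_c = 7.5 + 1.89 = 9.39 m and h_c = 9.39 × 0.933580 = 8.76632 m.
A = 3.73 × 3.78 = 14.0994 m².
Resultant F = γ·h_c·A = 12.3606 × 8.76632 × 14.0994 = 1527.77 kN.
I_c = b·h³/12 = 3.73 × 3.78³/12 = 16.7882 m⁴.
Centre of pressure: y_p = y_c + I_c/(y_c·A) = 9.39 + 16.7882/(9.39 × 14.0994) = 9.39 + 0.126805 = 9.5168 m along the plane.
Vertically, h_p = y_p·sinθ = 9.5168 × 0.933580 = 8.88469 m.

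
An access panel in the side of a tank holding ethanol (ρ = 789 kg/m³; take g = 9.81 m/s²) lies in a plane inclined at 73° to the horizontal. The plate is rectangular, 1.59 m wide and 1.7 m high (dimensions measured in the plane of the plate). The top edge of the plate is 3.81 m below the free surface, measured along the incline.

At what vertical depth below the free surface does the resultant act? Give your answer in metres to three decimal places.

γ = ρg = 789 × 9.81 / 1000 = 7.74009 kN/m³.
Let θ = 73° be the plate's angle to the horizontal; measure y along the incline from where the plane meets the free surface. Vertical depth h = y·sinθ with sinθ = 0.956305.
The centroid lies 1.7/2 = 0.85 m below the top edge, so y_c = 3.81 + 0.85 = 4.66 m and h_c = 4.66 × 0.956305 = 4.45638 m.
A = 1.59 × 1.7 = 2.703 m².
Resultant F = γ·h_c·A = 7.74009 × 4.45638 × 2.703 = 93.234 kN.
I_c = b·h³/12 = 1.59 × 1.7³/12 = 0.650972 m⁴.
Centre of pressure: y_p = y_c + I_c/(y_c·A) = 4.66 + 0.650972/(4.66 × 2.703) = 4.66 + 0.0516809 = 4.71168 m along the plane.
Vertically, h_p = y_p·sinθ = 4.71168 × 0.956305 = 4.5058 m.

h_p = 4.506 m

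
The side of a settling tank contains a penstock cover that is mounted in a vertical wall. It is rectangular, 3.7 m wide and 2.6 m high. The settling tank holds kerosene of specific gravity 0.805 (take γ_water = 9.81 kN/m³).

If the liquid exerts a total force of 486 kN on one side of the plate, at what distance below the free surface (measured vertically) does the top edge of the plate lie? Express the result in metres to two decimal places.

d_top ≈ 5.10 m

γ = 0.805 × 9.81 = 7.89705 kN/m³.
A = 3.7 × 2.6 = 9.62 m².
From F = γ·h_c·A, the centroid depth is h_c = 486/(7.89705 × 9.62) = 6.39729 m.
The centroid lies 2.6/2 = 1.3 m below the top edge, so the top edge sits at h_top = 6.39729 − 1.3 = 5.09729 m below the surface.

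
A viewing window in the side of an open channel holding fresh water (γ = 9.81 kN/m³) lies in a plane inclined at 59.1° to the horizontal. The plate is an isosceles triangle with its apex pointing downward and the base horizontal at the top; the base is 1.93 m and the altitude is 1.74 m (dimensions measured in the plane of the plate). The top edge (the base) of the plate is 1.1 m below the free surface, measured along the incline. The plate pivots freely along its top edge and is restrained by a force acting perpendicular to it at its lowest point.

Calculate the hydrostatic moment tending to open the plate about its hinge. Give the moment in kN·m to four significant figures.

γ = 9.81 kN/m³.
Let θ = 59.1° be the plate's angle to the horizontal; measure y along the incline from where the plane meets the free surface. Vertical depth h = y·sinθ with sinθ = 0.858065.
With the apex down, the centroid sits h/3 = 1.74/3 = 0.58 m below the base (the top edge), so y_c = 1.1 + 0.58 = 1.68 m and h_c = 1.68 × 0.858065 = 1.44155 m.
A = ½ × 1.93 × 1.74 = 1.6791 m².
Resultant F = γ·h_c·A = 9.81 × 1.44155 × 1.6791 = 23.7452 kN.
I_c = b·h³/36 = 1.93 × 1.74³/36 = 0.282425 m⁴.
Centre of pressure: y_p = y_c + I_c/(y_c·A) = 1.68 + 0.282425/(1.68 × 1.6791) = 1.68 + 0.100119 = 1.78012 m along the plane.
The resultant acts 0.58 + 0.100119 = 0.680119 m (along the plate) below the hinge at the top edge, so the moment about the hinge is M = F × 0.680119 = 23.7452 × 0.680119 = 16.1496 kN·m.

M ≈ 16.15 kN·m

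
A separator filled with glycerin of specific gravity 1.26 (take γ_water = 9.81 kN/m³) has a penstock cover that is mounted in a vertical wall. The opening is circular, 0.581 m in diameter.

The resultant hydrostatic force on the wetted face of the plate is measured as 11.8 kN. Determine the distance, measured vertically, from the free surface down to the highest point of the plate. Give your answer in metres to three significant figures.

d_top ≈ 3.31 m

γ = 1.26 × 9.81 = 12.3606 kN/m³.
A = π(0.2905)² = 0.26512 m².
From F = γ·h_c·A, the centroid depth is h_c = 11.8/(12.3606 × 0.26512) = 3.60081 m.
The centroid is at the centre, 0.2905 m below the top of the plate, so the highest point sits at h_top = 3.60081 − 0.2905 = 3.31031 m below the surface.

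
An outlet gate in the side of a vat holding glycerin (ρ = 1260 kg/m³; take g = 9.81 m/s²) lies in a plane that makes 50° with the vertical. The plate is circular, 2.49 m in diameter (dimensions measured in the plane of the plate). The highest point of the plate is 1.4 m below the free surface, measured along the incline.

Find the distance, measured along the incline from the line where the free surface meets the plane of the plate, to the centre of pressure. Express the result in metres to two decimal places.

y_p = 2.79 m

γ = ρg = 1260 × 9.81 / 1000 = 12.3606 kN/m³.
The plate makes 50° with the vertical, i.e. θ = 90° − 50° = 40° to the horizontal. Measuring y along the incline from the free-surface line, vertical depth h = y·sinθ with sinθ = 0.642788.
The centroid is at the centre, 1.245 m below the top of the plate, so y_c = 1.4 + 1.245 = 2.645 m and h_c = 2.645 × 0.642788 = 1.70017 m.
A = π(1.245)² = 4.86955 m².
Resultant F = γ·h_c·A = 12.3606 × 1.70017 × 4.86955 = 102.334 kN.
I_c = πr⁴/4 = π × 1.245⁴/4 = 1.88698 m⁴.
Centre of pressure: y_p = y_c + I_c/(y_c·A) = 2.645 + 1.88698/(2.645 × 4.86955) = 2.645 + 0.146505 = 2.7915 m along the plane.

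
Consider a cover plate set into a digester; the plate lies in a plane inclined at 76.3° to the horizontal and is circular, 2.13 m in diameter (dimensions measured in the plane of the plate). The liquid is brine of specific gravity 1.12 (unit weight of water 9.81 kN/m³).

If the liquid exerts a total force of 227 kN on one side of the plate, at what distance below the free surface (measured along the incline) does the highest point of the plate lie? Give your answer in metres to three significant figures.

γ = 1.12 × 9.81 = 10.9872 kN/m³.
A = π(1.065)² = 3.56327 m².
From F = γ·h_c·A, the centroid depth is h_c = 227/(10.9872 × 3.56327) = 5.79816 m.
Let θ = 76.3° be the plate's angle to the horizontal; measure y along the incline from where the plane meets the free surface. Vertical depth h = y·sinθ with sinθ = 0.971549.
Along the incline, y_c = h_c/sinθ = 5.79816/0.971549 = 5.96795 m.
The centroid is at the centre, 1.065 m below the top of the plate, so the highest point sits at y_top = 5.96795 − 1.065 = 4.90295 m along the incline.

y_top ≈ 4.90 m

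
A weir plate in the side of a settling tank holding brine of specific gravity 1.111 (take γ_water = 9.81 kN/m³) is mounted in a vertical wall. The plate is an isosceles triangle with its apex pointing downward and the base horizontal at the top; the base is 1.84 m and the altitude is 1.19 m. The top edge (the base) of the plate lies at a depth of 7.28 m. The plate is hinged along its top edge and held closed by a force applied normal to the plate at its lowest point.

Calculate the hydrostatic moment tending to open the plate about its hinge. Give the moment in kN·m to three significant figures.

M ≈ 37.3 kN·m

γ = 1.111 × 9.81 = 10.89891 kN/m³.
With the apex down, the centroid sits h/3 = 1.19/3 = 0.396667 m below the base (the top edge), so the centroid depth is h_c = 7.28 + 0.396667 = 7.67667 m.
A = ½ × 1.84 × 1.19 = 1.0948 m².
Resultant F = γ·h_c·A = 10.89891 × 7.67667 × 1.0948 = 91.599 kN.
I_c = b·h³/36 = 1.84 × 1.19³/36 = 0.0861303 m⁴.
Centre of pressure: y_p = y_c + I_c/(y_c·A) = 7.67667 + 0.0861303/(7.67667 × 1.0948) = 7.67667 + 0.0102482 = 7.68692 m along the plane.
The resultant acts 0.396667 + 0.0102482 = 0.406915 m (along the plate) below the hinge at the top edge, so the moment about the hinge is M = F × 0.406915 = 91.599 × 0.406915 = 37.273 kN·m.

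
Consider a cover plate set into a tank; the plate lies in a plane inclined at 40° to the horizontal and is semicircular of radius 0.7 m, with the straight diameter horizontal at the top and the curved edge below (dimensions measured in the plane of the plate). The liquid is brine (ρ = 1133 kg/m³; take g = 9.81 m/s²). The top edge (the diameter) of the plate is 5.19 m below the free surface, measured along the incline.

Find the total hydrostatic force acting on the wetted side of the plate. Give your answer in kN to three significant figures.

F ≈ 30.2 kN

γ = ρg = 1133 × 9.81 / 1000 = 11.11473 kN/m³.
Let θ = 40° be the plate's angle to the horizontal; measure y along the incline from where the plane meets the free surface. Vertical depth h = y·sinθ with sinθ = 0.642788.
The centroid of a semicircle lies 4r/(3π) = 0.297089 m from the diameter, here below the top edge, so y_c = 5.19 + 0.297089 = 5.48709 m and h_c = 5.48709 × 0.642788 = 3.52704 m.
A = πr²/2 = π × 0.7²/2 = 0.76969 m².
Resultant F = γ·h_c·A = 11.11473 × 3.52704 × 0.76969 = 30.1735 kN.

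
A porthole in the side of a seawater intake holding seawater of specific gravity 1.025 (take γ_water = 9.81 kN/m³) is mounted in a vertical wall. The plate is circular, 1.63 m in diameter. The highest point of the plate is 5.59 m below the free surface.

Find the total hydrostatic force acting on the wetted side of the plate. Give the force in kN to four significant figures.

F ≈ 134.4 kN

γ = 1.025 × 9.81 = 10.05525 kN/m³.
The centroid is at the centre, 0.815 m below the top of the plate, so the centroid depth is h_c = 5.59 + 0.815 = 6.405 m.
A = π(0.815)² = 2.08672 m².
Resultant F = γ·h_c·A = 10.05525 × 6.405 × 2.08672 = 134.393 kN.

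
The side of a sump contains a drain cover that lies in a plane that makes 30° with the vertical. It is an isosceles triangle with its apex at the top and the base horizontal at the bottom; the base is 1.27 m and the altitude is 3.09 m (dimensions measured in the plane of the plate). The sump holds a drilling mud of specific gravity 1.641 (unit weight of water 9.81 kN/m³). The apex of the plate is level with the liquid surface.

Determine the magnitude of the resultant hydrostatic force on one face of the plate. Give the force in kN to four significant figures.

F ≈ 56.35 kN

γ = 1.641 × 9.81 = 16.09821 kN/m³.
The plate makes 30° with the vertical, i.e. θ = 90° − 30° = 60° to the horizontal. Measuring y along the incline from the free-surface line, vertical depth h = y·sinθ with sinθ = 0.866025.
With the apex up, the centroid sits 2h/3 = 2 × 3.09/3 = 2.06 m below the apex, so y_c = 2.06 m and h_c = 2.06 × 0.866025 = 1.78401 m.
A = ½ × 1.27 × 3.09 = 1.96215 m².
Resultant F = γ·h_c·A = 16.09821 × 1.78401 × 1.96215 = 56.3517 kN.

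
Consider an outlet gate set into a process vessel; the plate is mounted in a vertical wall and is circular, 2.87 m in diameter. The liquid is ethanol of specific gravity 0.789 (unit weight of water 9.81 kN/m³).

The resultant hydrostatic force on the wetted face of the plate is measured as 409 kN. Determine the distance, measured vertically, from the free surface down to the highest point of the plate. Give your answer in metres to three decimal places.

d_top ≈ 6.733 m

γ = 0.789 × 9.81 = 7.74009 kN/m³.
A = π(1.435)² = 6.46925 m².
From F = γ·h_c·A, the centroid depth is h_c = 409/(7.74009 × 6.46925) = 8.16814 m.
The centroid is at the centre, 1.435 m below the top of the plate, so the highest point sits at h_top = 8.16814 − 1.435 = 6.73314 m below the surface.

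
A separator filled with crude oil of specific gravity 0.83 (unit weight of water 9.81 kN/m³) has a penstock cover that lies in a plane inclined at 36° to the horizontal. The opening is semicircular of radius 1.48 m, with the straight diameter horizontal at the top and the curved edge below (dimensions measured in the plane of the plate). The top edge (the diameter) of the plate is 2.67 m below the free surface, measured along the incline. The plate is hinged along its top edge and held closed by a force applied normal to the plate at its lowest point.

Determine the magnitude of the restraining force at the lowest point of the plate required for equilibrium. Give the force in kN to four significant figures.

γ = 0.83 × 9.81 = 8.1423 kN/m³.
Let θ = 36° be the plate's angle to the horizontal; measure y along the incline from where the plane meets the free surface. Vertical depth h = y·sinθ with sinθ = 0.587785.
The centroid of a semicircle lies 4r/(3π) = 0.628132 m from the diameter, here below the top edge, so y_c = 2.67 + 0.628132 = 3.29813 m and h_c = 3.29813 × 0.587785 = 1.93859 m.
A = πr²/2 = π × 1.48²/2 = 3.44067 m².
Resultant F = γ·h_c·A = 8.1423 × 1.93859 × 3.44067 = 54.3095 kN.
I_c = (π/8 − 8/(9π))·r⁴ = 0.109757 × 1.48⁴ = 0.526598 m⁴.
Centre of pressure: y_p = y_c + I_c/(y_c·A) = 3.29813 + 0.526598/(3.29813 × 3.44067) = 3.29813 + 0.0464054 = 3.34454 m along the plane.
The resultant acts 0.628132 + 0.0464054 = 0.674537 m (along the plate) below the hinge at the top edge, so the moment about the hinge is M = F × 0.674537 = 54.3095 × 0.674537 = 36.6338 kN·m.
A normal force at the bottom, 1.48 m from the hinge, must supply this moment: P = 36.6338/1.48 = 24.7526 kN.

P ≈ 24.75 kN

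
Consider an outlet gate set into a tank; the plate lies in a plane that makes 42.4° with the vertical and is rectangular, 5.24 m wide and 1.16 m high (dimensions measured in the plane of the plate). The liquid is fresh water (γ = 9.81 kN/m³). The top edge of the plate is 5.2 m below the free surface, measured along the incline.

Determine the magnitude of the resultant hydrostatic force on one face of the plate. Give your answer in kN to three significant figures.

γ = 9.81 kN/m³.
The plate makes 42.4° with the vertical, i.e. θ = 90° − 42.4° = 47.6° to the horizontal. Measuring y along the incline from the free-surface line, vertical depth h = y·sinθ with sinθ = 0.738455.
The centroid lies 1.16/2 = 0.58 m below the top edge, so y_c = 5.2 + 0.58 = 5.78 m and h_c = 5.78 × 0.738455 = 4.26827 m.
A = 5.24 × 1.16 = 6.0784 m².
Resultant F = γ·h_c·A = 9.81 × 4.26827 × 6.0784 = 254.513 kN.

F ≈ 255 kN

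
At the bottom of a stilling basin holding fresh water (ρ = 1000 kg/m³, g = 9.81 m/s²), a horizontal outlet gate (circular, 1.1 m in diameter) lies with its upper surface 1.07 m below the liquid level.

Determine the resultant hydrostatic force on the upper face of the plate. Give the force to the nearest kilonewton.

F ≈ 10 kN

γ = ρg = 1000 × 9.81 = 9810 N/m³ = 9.81 kN/m³.
The plate is horizontal, so pressure is uniform at p = γ·h = 9.81 × 1.07 = 10.4967 kN/m².
A = π(0.55)² = 0.950332 m².
F = p·A = 10.4967 × 0.950332 = 9.97535 kN.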